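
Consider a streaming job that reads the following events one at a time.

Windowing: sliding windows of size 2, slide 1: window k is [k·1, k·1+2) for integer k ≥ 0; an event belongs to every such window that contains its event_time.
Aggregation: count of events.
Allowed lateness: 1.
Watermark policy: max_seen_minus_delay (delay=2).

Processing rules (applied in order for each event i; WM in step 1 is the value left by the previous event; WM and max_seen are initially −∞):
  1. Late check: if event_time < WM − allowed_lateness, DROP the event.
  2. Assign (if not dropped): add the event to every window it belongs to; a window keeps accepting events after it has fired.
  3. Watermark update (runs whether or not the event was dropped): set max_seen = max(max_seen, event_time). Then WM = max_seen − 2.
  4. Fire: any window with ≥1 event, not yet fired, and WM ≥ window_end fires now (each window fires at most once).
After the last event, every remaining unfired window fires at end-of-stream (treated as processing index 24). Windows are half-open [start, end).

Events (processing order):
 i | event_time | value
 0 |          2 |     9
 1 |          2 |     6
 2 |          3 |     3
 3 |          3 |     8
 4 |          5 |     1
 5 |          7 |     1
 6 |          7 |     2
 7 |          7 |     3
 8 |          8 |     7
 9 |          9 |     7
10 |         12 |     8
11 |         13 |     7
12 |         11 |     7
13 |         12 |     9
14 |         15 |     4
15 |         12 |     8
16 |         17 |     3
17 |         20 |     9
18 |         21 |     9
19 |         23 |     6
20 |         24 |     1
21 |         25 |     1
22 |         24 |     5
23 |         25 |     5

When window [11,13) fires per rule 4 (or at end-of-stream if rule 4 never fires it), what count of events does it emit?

i=0 t=2 v=9: → [2,4),[1,3); WM=0
i=1 t=2 v=6: → [2,4),[1,3); WM=0
i=2 t=3 v=3: → [3,5),[2,4); WM=1
i=3 t=3 v=8: → [3,5),[2,4); WM=1
i=4 t=5 v=1: → [5,7),[4,6); WM=3; [1,3) fires=2
i=5 t=7 v=1: → [7,9),[6,8); WM=5; [2,4) fires=4 [3,5) fires=2
i=6 t=7 v=2: → [7,9),[6,8); WM=5
i=7 t=7 v=3: → [7,9),[6,8); WM=5
i=8 t=8 v=7: → [8,10),[7,9); WM=6; [4,6) fires=1
i=9 t=9 v=7: → [9,11),[8,10); WM=7; [5,7) fires=1
i=10 t=12 v=8: → [12,14),[11,13); WM=10; [6,8) fires=3 [7,9) fires=4 [8,10) fires=2
i=11 t=13 v=7: → [13,15),[12,14); WM=11; [9,11) fires=1
i=12 t=11 v=7: → [11,13),[10,12); WM=11
i=13 t=12 v=9: → [12,14),[11,13); WM=11
i=14 t=15 v=4: → [15,17),[14,16); WM=13; [10,12) fires=1 [11,13) fires=3
i=15 t=12 v=8: → [12,14),[11,13); WM=13
i=16 t=17 v=3: → [17,19),[16,18); WM=15; [12,14) fires=4 [13,15) fires=1
i=17 t=20 v=9: → [20,22),[19,21); WM=18; [14,16) fires=1 [15,17) fires=1 [16,18) fires=1
i=18 t=21 v=9: → [21,23),[20,22); WM=19; [17,19) fires=1
i=19 t=23 v=6: → [23,25),[22,24); WM=21; [19,21) fires=1
i=20 t=24 v=1: → [24,26),[23,25); WM=22; [20,22) fires=2
i=21 t=25 v=1: → [25,27),[24,26); WM=23; [21,23) fires=1
i=22 t=24 v=5: → [24,26),[23,25); WM=23
i=23 t=25 v=5: → [25,27),[24,26); WM=23

3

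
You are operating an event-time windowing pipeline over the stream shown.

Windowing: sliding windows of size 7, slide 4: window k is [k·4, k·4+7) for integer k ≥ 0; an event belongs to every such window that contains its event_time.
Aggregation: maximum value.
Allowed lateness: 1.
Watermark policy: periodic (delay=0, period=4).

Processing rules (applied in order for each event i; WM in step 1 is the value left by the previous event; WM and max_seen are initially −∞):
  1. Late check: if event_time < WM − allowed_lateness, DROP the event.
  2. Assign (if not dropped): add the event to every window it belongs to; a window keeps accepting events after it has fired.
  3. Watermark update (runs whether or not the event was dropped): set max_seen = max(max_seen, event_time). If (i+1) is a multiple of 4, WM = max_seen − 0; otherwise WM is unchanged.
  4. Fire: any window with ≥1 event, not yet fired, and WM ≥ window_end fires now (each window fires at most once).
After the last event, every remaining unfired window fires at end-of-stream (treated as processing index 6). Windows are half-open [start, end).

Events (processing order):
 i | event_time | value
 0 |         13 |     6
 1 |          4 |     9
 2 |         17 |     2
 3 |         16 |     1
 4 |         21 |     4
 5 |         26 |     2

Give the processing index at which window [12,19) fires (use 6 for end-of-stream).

i=0 t=13 v=6: → [12,19),[8,15); WM=−∞
i=1 t=4 v=9: → [4,11),[0,7); WM=−∞
i=2 t=17 v=2: → [16,23),[12,19); WM=−∞
i=3 t=16 v=1: → [16,23),[12,19); WM=17; [0,7) fires=9 [4,11) fires=9 [8,15) fires=6
i=4 t=21 v=4: → [20,27),[16,23); WM=17
i=5 t=26 v=2: → [24,31),[20,27); WM=17

6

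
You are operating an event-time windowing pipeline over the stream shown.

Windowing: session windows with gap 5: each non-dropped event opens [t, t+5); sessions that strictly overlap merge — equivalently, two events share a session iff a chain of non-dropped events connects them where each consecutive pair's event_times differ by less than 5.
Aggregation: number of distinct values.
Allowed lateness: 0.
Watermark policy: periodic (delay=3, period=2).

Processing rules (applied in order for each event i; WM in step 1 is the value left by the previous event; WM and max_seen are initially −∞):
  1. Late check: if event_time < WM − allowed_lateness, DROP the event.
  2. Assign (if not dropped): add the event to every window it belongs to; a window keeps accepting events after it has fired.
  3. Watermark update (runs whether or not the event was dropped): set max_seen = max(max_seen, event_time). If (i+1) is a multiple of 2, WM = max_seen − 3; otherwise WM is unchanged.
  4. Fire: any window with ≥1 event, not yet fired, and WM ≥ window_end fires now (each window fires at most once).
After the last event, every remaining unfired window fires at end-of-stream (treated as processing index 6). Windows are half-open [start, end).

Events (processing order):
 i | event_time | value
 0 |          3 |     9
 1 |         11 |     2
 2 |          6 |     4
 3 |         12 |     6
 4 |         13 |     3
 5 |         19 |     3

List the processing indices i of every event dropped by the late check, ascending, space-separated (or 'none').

2

i=0 t=3 v=9: → [3,8); WM=−∞
i=1 t=11 v=2: → [11,16); WM=8
i=2 t=6 v=4: DROP (t<8-0); WM=8
i=3 t=12 v=6: → [11,17); WM=9
i=4 t=13 v=3: → [11,18); WM=9
i=5 t=19 v=3: → [19,24); WM=16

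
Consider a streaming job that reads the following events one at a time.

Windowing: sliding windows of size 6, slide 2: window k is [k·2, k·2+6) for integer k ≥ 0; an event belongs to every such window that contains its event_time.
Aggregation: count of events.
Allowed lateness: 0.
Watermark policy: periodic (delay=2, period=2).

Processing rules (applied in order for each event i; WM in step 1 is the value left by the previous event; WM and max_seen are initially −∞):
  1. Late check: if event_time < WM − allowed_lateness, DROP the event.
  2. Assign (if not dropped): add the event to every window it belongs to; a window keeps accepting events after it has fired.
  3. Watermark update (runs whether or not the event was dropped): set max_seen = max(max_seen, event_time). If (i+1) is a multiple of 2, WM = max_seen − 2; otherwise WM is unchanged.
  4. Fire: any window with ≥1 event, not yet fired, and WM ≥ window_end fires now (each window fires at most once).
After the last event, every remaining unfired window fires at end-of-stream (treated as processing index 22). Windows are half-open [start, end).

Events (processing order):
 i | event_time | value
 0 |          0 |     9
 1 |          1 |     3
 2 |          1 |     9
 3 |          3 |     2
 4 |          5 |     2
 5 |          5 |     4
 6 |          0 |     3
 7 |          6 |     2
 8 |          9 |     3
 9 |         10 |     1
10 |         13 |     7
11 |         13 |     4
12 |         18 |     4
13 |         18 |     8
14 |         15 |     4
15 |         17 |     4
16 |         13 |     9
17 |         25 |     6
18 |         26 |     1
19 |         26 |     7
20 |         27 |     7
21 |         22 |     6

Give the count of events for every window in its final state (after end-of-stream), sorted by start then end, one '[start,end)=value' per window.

[0,6)=6 [2,8)=4 [4,10)=4 [6,12)=3 [8,14)=4 [10,16)=3 [12,18)=3 [14,20)=3 [16,22)=3 [18,24)=2 [20,26)=1 [22,28)=4 [24,30)=4 [26,32)=3

i=0 t=0 v=9: → [0,6); WM=−∞
i=1 t=1 v=3: → [0,6); WM=-1
i=2 t=1 v=9: → [0,6); WM=-1
i=3 t=3 v=2: → [2,8),[0,6); WM=1
i=4 t=5 v=2: → [4,10),[2,8),[0,6); WM=1
i=5 t=5 v=4: → [4,10),[2,8),[0,6); WM=3
i=6 t=0 v=3: DROP (t<3-0); WM=3
i=7 t=6 v=2: → [6,12),[4,10),[2,8); WM=4
i=8 t=9 v=3: → [8,14),[6,12),[4,10); WM=4
i=9 t=10 v=1: → [10,16),[8,14),[6,12); WM=8; [0,6) fires=6 [2,8) fires=4
i=10 t=13 v=7: → [12,18),[10,16),[8,14); WM=8
i=11 t=13 v=4: → [12,18),[10,16),[8,14); WM=11; [4,10) fires=4
i=12 t=18 v=4: → [18,24),[16,22),[14,20); WM=11
i=13 t=18 v=8: → [18,24),[16,22),[14,20); WM=16; [6,12) fires=3 [8,14) fires=4 [10,16) fires=3
i=14 t=15 v=4: DROP (t<16-0); WM=16
i=15 t=17 v=4: → [16,22),[14,20),[12,18); WM=16
i=16 t=13 v=9: DROP (t<16-0); WM=16
i=17 t=25 v=6: → [24,30),[22,28),[20,26); WM=23; [12,18) fires=3 [14,20) fires=3 [16,22) fires=3
i=18 t=26 v=1: → [26,32),[24,30),[22,28); WM=23
i=19 t=26 v=7: → [26,32),[24,30),[22,28); WM=24; [18,24) fires=2
i=20 t=27 v=7: → [26,32),[24,30),[22,28); WM=24
i=21 t=22 v=6: DROP (t<24-0); WM=25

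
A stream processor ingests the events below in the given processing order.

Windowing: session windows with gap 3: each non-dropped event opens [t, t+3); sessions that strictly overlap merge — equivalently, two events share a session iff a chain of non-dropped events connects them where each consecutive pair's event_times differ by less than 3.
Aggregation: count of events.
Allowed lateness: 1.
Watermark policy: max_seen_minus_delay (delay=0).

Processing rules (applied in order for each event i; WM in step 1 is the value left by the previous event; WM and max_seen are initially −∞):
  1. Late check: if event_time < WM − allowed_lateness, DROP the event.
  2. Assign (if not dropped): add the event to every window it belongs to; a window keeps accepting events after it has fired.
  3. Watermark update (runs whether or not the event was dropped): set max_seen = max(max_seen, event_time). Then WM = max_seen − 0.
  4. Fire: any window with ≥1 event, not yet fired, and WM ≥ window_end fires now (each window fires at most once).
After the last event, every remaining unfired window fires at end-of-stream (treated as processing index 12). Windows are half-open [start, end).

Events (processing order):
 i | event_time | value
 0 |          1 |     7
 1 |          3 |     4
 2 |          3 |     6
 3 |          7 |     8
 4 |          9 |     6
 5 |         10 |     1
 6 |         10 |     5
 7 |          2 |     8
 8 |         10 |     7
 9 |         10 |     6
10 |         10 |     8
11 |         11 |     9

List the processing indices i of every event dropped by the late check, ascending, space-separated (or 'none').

i=0 t=1 v=7: → [1,4); WM=1
i=1 t=3 v=4: → [1,6); WM=3
i=2 t=3 v=6: → [1,6); WM=3
i=3 t=7 v=8: → [7,10); WM=7
i=4 t=9 v=6: → [7,12); WM=9
i=5 t=10 v=1: → [7,13); WM=10
i=6 t=10 v=5: → [7,13); WM=10
i=7 t=2 v=8: DROP (t<10-1); WM=10
i=8 t=10 v=7: → [7,13); WM=10
i=9 t=10 v=6: → [7,13); WM=10
i=10 t=10 v=8: → [7,13); WM=10
i=11 t=11 v=9: → [7,14); WM=11

7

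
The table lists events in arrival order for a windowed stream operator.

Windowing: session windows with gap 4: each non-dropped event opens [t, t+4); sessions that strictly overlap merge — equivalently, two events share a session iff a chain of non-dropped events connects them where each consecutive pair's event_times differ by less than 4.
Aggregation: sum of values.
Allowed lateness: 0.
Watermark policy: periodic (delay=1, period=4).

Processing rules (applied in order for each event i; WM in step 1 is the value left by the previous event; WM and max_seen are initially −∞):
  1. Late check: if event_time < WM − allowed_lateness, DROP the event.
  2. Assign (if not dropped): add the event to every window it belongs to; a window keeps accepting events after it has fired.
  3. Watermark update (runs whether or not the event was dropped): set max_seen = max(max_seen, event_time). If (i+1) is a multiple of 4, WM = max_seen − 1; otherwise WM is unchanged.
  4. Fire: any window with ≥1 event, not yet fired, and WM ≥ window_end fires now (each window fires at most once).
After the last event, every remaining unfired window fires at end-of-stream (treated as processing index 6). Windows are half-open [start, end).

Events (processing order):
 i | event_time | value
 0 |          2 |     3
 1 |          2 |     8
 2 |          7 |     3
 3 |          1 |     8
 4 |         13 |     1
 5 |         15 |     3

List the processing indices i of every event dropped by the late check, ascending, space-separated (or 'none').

i=0 t=2 v=3: → [2,6); WM=−∞
i=1 t=2 v=8: → [2,6); WM=−∞
i=2 t=7 v=3: → [7,11); WM=−∞
i=3 t=1 v=8: → [1,6); WM=6
i=4 t=13 v=1: → [13,17); WM=6
i=5 t=15 v=3: → [13,19); WM=6

none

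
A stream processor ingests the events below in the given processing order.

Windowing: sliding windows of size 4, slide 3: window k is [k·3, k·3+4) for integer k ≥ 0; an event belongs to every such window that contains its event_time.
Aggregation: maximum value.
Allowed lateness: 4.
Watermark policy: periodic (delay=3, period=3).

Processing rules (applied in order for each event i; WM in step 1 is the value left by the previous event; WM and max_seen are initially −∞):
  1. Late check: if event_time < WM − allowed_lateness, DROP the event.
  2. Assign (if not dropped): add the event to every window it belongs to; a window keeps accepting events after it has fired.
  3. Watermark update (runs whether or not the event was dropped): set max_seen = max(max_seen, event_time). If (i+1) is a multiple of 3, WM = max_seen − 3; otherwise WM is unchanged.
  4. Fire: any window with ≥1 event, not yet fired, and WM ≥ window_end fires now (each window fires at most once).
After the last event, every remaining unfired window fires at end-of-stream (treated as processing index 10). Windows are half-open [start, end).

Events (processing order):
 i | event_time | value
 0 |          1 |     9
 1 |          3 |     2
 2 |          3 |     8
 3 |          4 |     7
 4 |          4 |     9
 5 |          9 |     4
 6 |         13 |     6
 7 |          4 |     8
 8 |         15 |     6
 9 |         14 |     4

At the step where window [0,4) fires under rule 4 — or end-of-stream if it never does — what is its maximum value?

i=0 t=1 v=9: → [0,4); WM=−∞
i=1 t=3 v=2: → [3,7),[0,4); WM=−∞
i=2 t=3 v=8: → [3,7),[0,4); WM=0
i=3 t=4 v=7: → [3,7); WM=0
i=4 t=4 v=9: → [3,7); WM=0
i=5 t=9 v=4: → [9,13),[6,10); WM=6; [0,4) fires=9
i=6 t=13 v=6: → [12,16); WM=6
i=7 t=4 v=8: → [3,7); WM=6
i=8 t=15 v=6: → [15,19),[12,16); WM=12; [3,7) fires=9 [6,10) fires=4
i=9 t=14 v=4: → [12,16); WM=12

9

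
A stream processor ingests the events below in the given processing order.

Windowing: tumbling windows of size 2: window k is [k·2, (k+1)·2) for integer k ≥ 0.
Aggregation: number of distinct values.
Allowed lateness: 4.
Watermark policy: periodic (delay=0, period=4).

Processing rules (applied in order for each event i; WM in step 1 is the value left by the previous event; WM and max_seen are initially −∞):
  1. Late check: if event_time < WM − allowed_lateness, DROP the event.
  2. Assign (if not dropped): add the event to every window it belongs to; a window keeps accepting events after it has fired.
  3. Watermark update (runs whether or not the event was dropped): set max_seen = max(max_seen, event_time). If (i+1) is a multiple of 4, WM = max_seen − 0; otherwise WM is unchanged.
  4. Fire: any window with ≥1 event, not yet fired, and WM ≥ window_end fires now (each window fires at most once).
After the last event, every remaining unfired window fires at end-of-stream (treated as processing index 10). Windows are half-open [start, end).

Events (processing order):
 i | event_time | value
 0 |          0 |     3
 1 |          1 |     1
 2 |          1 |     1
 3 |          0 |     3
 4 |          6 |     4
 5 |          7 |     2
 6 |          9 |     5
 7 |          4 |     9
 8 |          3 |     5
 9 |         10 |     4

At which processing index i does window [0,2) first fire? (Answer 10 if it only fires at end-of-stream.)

i=0 t=0 v=3: → [0,2); WM=−∞
i=1 t=1 v=1: → [0,2); WM=−∞
i=2 t=1 v=1: → [0,2); WM=−∞
i=3 t=0 v=3: → [0,2); WM=1
i=4 t=6 v=4: → [6,8); WM=1
i=5 t=7 v=2: → [6,8); WM=1
i=6 t=9 v=5: → [8,10); WM=1
i=7 t=4 v=9: → [4,6); WM=9; [0,2) fires=2 [4,6) fires=1 [6,8) fires=2
i=8 t=3 v=5: DROP (t<9-4); WM=9
i=9 t=10 v=4: → [10,12); WM=9

7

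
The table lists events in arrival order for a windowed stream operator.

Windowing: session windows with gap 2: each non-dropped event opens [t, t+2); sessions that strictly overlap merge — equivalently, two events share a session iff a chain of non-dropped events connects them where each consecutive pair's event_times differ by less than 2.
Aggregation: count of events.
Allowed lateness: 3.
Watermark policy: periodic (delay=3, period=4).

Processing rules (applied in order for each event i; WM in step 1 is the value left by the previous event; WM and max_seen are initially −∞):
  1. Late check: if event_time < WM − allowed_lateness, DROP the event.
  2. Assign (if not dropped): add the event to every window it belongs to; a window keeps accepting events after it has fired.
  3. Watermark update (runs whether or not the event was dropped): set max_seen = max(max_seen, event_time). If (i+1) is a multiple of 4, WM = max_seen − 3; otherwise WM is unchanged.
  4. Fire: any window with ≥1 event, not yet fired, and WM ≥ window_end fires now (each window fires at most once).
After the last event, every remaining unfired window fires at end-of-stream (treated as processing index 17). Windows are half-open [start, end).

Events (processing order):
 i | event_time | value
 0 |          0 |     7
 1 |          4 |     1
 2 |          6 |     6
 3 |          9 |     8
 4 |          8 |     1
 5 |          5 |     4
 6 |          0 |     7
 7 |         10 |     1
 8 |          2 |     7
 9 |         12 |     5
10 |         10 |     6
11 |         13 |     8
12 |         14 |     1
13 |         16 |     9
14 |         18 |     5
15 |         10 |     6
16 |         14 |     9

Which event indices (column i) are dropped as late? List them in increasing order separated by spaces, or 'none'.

6 8

i=0 t=0 v=7: → [0,2); WM=−∞
i=1 t=4 v=1: → [4,6); WM=−∞
i=2 t=6 v=6: → [6,8); WM=−∞
i=3 t=9 v=8: → [9,11); WM=6
i=4 t=8 v=1: → [8,11); WM=6
i=5 t=5 v=4: → [4,8); WM=6
i=6 t=0 v=7: DROP (t<6-3); WM=6
i=7 t=10 v=1: → [8,12); WM=7
i=8 t=2 v=7: DROP (t<7-3); WM=7
i=9 t=12 v=5: → [12,14); WM=7
i=10 t=10 v=6: → [8,12); WM=7
i=11 t=13 v=8: → [12,15); WM=10
i=12 t=14 v=1: → [12,16); WM=10
i=13 t=16 v=9: → [16,18); WM=10
i=14 t=18 v=5: → [18,20); WM=10
i=15 t=10 v=6: → [8,12); WM=15
i=16 t=14 v=9: → [12,16); WM=15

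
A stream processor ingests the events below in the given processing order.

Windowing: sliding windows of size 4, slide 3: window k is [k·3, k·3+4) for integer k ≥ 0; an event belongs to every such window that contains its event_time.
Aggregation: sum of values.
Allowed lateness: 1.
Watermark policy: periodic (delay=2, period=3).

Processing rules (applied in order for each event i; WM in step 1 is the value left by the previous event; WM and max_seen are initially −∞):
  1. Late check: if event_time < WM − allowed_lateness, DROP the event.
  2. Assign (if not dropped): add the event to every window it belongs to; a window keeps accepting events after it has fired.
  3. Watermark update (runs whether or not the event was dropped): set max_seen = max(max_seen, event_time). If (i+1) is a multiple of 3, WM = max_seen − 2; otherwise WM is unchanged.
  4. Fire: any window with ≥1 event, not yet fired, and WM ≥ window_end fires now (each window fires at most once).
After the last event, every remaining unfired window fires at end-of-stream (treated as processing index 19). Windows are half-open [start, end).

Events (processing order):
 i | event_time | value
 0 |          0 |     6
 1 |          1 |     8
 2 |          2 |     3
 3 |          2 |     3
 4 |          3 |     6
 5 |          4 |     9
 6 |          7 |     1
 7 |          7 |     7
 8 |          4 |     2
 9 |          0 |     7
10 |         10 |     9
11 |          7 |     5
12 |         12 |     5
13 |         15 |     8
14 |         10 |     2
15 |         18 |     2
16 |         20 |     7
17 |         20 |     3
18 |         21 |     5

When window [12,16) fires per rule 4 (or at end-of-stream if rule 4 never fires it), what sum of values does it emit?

13

i=0 t=0 v=6: → [0,4); WM=−∞
i=1 t=1 v=8: → [0,4); WM=−∞
i=2 t=2 v=3: → [0,4); WM=0
i=3 t=2 v=3: → [0,4); WM=0
i=4 t=3 v=6: → [3,7),[0,4); WM=0
i=5 t=4 v=9: → [3,7); WM=2
i=6 t=7 v=1: → [6,10); WM=2
i=7 t=7 v=7: → [6,10); WM=2
i=8 t=4 v=2: → [3,7); WM=5; [0,4) fires=26
i=9 t=0 v=7: DROP (t<5-1); WM=5
i=10 t=10 v=9: → [9,13); WM=5
i=11 t=7 v=5: → [6,10); WM=8; [3,7) fires=17
i=12 t=12 v=5: → [12,16),[9,13); WM=8
i=13 t=15 v=8: → [15,19),[12,16); WM=8
i=14 t=10 v=2: → [9,13); WM=13; [6,10) fires=13 [9,13) fires=16
i=15 t=18 v=2: → [18,22),[15,19); WM=13
i=16 t=20 v=7: → [18,22); WM=13
i=17 t=20 v=3: → [18,22); WM=18; [12,16) fires=13
i=18 t=21 v=5: → [21,25),[18,22); WM=18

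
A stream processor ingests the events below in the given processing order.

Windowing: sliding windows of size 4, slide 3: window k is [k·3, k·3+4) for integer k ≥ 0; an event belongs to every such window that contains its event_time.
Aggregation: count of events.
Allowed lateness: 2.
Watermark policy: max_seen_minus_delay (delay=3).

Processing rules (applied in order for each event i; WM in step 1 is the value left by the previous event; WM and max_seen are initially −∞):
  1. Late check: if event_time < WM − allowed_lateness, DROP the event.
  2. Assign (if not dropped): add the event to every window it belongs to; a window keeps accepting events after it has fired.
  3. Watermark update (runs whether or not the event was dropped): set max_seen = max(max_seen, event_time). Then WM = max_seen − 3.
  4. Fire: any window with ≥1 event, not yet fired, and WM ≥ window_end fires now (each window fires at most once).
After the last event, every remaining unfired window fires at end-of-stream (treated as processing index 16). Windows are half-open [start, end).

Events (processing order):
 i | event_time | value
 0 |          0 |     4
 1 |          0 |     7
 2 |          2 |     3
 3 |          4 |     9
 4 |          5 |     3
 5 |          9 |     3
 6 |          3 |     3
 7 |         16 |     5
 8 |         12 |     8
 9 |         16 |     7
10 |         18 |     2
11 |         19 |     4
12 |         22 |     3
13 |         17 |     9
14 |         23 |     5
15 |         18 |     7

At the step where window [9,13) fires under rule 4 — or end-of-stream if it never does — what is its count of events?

1

i=0 t=0 v=4: → [0,4); WM=-3
i=1 t=0 v=7: → [0,4); WM=-3
i=2 t=2 v=3: → [0,4); WM=-1
i=3 t=4 v=9: → [3,7); WM=1
i=4 t=5 v=3: → [3,7); WM=2
i=5 t=9 v=3: → [9,13),[6,10); WM=6; [0,4) fires=3
i=6 t=3 v=3: DROP (t<6-2); WM=6
i=7 t=16 v=5: → [15,19); WM=13; [3,7) fires=2 [6,10) fires=1 [9,13) fires=1
i=8 t=12 v=8: → [12,16),[9,13); WM=13
i=9 t=16 v=7: → [15,19); WM=13
i=10 t=18 v=2: → [18,22),[15,19); WM=15
i=11 t=19 v=4: → [18,22); WM=16; [12,16) fires=1
i=12 t=22 v=3: → [21,25); WM=19; [15,19) fires=3
i=13 t=17 v=9: → [15,19); WM=19
i=14 t=23 v=5: → [21,25); WM=20
i=15 t=18 v=7: → [18,22),[15,19); WM=20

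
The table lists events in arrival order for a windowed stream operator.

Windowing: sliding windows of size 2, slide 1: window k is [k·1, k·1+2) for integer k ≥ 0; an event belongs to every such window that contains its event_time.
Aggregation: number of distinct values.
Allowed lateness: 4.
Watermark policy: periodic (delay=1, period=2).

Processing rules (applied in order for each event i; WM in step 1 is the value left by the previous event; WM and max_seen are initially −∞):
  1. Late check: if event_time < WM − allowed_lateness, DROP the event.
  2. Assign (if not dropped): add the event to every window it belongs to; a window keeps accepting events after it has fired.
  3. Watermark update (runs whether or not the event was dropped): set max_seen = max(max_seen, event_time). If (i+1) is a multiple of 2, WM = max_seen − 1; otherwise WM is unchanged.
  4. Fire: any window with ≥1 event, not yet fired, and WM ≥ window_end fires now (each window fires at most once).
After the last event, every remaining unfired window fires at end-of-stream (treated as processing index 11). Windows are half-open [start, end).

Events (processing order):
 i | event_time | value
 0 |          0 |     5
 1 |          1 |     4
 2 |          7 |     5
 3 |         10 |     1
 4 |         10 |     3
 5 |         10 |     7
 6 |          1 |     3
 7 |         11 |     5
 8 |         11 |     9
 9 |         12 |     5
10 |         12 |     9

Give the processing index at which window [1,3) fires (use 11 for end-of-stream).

i=0 t=0 v=5: → [0,2); WM=−∞
i=1 t=1 v=4: → [1,3),[0,2); WM=0
i=2 t=7 v=5: → [7,9),[6,8); WM=0
i=3 t=10 v=1: → [10,12),[9,11); WM=9; [0,2) fires=2 [1,3) fires=1 [6,8) fires=1 [7,9) fires=1
i=4 t=10 v=3: → [10,12),[9,11); WM=9
i=5 t=10 v=7: → [10,12),[9,11); WM=9
i=6 t=1 v=3: DROP (t<9-4); WM=9
i=7 t=11 v=5: → [11,13),[10,12); WM=10
i=8 t=11 v=9: → [11,13),[10,12); WM=10
i=9 t=12 v=5: → [12,14),[11,13); WM=11; [9,11) fires=3
i=10 t=12 v=9: → [12,14),[11,13); WM=11

3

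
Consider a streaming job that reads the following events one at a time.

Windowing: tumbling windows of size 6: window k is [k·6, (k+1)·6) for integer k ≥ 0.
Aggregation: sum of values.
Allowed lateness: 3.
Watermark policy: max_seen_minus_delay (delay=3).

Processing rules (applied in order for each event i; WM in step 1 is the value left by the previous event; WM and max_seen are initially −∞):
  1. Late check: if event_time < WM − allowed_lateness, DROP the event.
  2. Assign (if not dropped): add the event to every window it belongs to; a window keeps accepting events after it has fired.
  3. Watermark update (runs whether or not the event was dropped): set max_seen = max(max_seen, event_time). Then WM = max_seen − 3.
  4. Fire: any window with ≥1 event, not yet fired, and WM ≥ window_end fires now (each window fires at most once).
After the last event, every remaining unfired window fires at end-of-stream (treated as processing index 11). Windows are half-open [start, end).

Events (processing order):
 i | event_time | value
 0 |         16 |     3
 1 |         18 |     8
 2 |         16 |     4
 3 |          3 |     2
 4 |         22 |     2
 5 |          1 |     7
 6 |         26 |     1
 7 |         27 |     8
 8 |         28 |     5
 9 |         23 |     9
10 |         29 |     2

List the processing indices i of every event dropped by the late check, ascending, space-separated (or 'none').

3 5

i=0 t=16 v=3: → [12,18); WM=13
i=1 t=18 v=8: → [18,24); WM=15
i=2 t=16 v=4: → [12,18); WM=15
i=3 t=3 v=2: DROP (t<15-3); WM=15
i=4 t=22 v=2: → [18,24); WM=19; [12,18) fires=7
i=5 t=1 v=7: DROP (t<19-3); WM=19
i=6 t=26 v=1: → [24,30); WM=23
i=7 t=27 v=8: → [24,30); WM=24; [18,24) fires=10
i=8 t=28 v=5: → [24,30); WM=25
i=9 t=23 v=9: → [18,24); WM=25
i=10 t=29 v=2: → [24,30); WM=26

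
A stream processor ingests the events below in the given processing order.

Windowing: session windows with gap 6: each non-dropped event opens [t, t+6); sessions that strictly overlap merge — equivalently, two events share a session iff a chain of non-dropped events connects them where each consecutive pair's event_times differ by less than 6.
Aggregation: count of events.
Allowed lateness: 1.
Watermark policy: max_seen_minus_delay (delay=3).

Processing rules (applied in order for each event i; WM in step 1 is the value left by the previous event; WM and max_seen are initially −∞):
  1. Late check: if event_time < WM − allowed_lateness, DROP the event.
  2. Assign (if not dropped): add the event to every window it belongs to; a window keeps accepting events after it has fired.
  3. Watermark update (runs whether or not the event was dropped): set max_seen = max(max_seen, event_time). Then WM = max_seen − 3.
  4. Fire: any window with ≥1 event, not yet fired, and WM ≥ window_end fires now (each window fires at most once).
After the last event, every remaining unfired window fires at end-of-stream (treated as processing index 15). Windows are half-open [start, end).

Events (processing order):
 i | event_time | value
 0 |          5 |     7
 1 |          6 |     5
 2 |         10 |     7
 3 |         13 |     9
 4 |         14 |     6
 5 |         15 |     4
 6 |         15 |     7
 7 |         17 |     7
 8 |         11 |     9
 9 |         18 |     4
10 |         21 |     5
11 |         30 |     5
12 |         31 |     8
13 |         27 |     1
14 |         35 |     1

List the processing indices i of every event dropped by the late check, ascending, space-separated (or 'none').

8

i=0 t=5 v=7: → [5,11); WM=2
i=1 t=6 v=5: → [5,12); WM=3
i=2 t=10 v=7: → [5,16); WM=7
i=3 t=13 v=9: → [5,19); WM=10
i=4 t=14 v=6: → [5,20); WM=11
i=5 t=15 v=4: → [5,21); WM=12
i=6 t=15 v=7: → [5,21); WM=12
i=7 t=17 v=7: → [5,23); WM=14
i=8 t=11 v=9: DROP (t<14-1); WM=14
i=9 t=18 v=4: → [5,24); WM=15
i=10 t=21 v=5: → [5,27); WM=18
i=11 t=30 v=5: → [30,36); WM=27
i=12 t=31 v=8: → [30,37); WM=28
i=13 t=27 v=1: → [27,37); WM=28
i=14 t=35 v=1: → [27,41); WM=32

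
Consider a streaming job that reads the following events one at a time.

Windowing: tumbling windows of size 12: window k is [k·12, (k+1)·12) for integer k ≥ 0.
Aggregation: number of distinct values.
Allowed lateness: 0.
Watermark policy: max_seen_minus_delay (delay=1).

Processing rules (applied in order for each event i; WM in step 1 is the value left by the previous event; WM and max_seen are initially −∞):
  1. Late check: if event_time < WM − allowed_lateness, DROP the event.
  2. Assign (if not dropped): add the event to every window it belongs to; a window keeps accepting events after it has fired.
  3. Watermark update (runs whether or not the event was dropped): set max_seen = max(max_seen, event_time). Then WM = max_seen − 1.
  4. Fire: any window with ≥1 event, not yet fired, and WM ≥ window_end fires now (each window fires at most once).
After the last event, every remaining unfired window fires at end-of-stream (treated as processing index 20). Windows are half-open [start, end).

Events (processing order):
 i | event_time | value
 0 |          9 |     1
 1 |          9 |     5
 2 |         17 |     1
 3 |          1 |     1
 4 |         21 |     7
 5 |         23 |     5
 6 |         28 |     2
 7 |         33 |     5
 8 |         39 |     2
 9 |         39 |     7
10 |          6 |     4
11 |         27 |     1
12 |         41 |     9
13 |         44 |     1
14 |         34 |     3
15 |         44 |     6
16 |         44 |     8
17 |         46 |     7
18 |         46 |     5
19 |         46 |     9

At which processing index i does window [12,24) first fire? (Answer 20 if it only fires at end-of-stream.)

i=0 t=9 v=1: → [0,12); WM=8
i=1 t=9 v=5: → [0,12); WM=8
i=2 t=17 v=1: → [12,24); WM=16; [0,12) fires=2
i=3 t=1 v=1: DROP (t<16-0); WM=16
i=4 t=21 v=7: → [12,24); WM=20
i=5 t=23 v=5: → [12,24); WM=22
i=6 t=28 v=2: → [24,36); WM=27; [12,24) fires=3
i=7 t=33 v=5: → [24,36); WM=32
i=8 t=39 v=2: → [36,48); WM=38; [24,36) fires=2
i=9 t=39 v=7: → [36,48); WM=38
i=10 t=6 v=4: DROP (t<38-0); WM=38
i=11 t=27 v=1: DROP (t<38-0); WM=38
i=12 t=41 v=9: → [36,48); WM=40
i=13 t=44 v=1: → [36,48); WM=43
i=14 t=34 v=3: DROP (t<43-0); WM=43
i=15 t=44 v=6: → [36,48); WM=43
i=16 t=44 v=8: → [36,48); WM=43
i=17 t=46 v=7: → [36,48); WM=45
i=18 t=46 v=5: → [36,48); WM=45
i=19 t=46 v=9: → [36,48); WM=45

6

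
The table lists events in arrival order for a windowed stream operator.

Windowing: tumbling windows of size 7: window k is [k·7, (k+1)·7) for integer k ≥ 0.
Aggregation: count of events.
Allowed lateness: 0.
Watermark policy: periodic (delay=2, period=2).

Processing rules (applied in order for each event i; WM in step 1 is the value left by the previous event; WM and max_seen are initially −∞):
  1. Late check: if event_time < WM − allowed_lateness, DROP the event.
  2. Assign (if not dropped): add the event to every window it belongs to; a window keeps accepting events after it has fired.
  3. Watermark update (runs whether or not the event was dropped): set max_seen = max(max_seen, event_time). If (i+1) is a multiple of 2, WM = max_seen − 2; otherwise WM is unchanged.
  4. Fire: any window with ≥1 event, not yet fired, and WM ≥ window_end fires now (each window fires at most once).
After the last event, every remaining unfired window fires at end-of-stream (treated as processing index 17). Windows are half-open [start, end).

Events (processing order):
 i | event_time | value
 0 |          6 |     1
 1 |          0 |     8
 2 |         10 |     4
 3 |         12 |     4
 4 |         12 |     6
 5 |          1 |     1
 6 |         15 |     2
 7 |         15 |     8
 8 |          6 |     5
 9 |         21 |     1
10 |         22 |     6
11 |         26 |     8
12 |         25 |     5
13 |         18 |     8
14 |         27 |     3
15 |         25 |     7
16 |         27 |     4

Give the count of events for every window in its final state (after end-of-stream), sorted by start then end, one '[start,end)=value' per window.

[0,7)=2 [7,14)=3 [14,21)=2 [21,28)=7

i=0 t=6 v=1: → [0,7); WM=−∞
i=1 t=0 v=8: → [0,7); WM=4
i=2 t=10 v=4: → [7,14); WM=4
i=3 t=12 v=4: → [7,14); WM=10; [0,7) fires=2
i=4 t=12 v=6: → [7,14); WM=10
i=5 t=1 v=1: DROP (t<10-0); WM=10
i=6 t=15 v=2: → [14,21); WM=10
i=7 t=15 v=8: → [14,21); WM=13
i=8 t=6 v=5: DROP (t<13-0); WM=13
i=9 t=21 v=1: → [21,28); WM=19; [7,14) fires=3
i=10 t=22 v=6: → [21,28); WM=19
i=11 t=26 v=8: → [21,28); WM=24; [14,21) fires=2
i=12 t=25 v=5: → [21,28); WM=24
i=13 t=18 v=8: DROP (t<24-0); WM=24
i=14 t=27 v=3: → [21,28); WM=24
i=15 t=25 v=7: → [21,28); WM=25
i=16 t=27 v=4: → [21,28); WM=25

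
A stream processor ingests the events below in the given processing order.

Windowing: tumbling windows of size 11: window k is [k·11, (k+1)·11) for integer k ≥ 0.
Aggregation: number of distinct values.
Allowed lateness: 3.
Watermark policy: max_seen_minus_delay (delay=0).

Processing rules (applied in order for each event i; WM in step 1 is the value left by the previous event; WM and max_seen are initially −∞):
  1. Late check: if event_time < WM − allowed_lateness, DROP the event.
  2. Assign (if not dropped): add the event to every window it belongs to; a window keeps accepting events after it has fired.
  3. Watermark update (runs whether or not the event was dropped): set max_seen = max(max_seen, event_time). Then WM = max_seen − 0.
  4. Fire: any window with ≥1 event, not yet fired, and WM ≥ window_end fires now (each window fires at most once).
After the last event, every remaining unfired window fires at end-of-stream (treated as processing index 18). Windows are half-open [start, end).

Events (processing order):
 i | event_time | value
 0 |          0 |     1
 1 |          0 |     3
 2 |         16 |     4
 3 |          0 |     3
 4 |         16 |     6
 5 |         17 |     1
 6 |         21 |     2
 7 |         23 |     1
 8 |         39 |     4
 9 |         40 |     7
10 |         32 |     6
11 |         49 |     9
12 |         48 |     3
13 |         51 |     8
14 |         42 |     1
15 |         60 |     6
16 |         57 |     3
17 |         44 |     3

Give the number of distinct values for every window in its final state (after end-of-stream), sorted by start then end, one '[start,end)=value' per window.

i=0 t=0 v=1: → [0,11); WM=0
i=1 t=0 v=3: → [0,11); WM=0
i=2 t=16 v=4: → [11,22); WM=16; [0,11) fires=2
i=3 t=0 v=3: DROP (t<16-3); WM=16
i=4 t=16 v=6: → [11,22); WM=16
i=5 t=17 v=1: → [11,22); WM=17
i=6 t=21 v=2: → [11,22); WM=21
i=7 t=23 v=1: → [22,33); WM=23; [11,22) fires=4
i=8 t=39 v=4: → [33,44); WM=39; [22,33) fires=1
i=9 t=40 v=7: → [33,44); WM=40
i=10 t=32 v=6: DROP (t<40-3); WM=40
i=11 t=49 v=9: → [44,55); WM=49; [33,44) fires=2
i=12 t=48 v=3: → [44,55); WM=49
i=13 t=51 v=8: → [44,55); WM=51
i=14 t=42 v=1: DROP (t<51-3); WM=51
i=15 t=60 v=6: → [55,66); WM=60; [44,55) fires=3
i=16 t=57 v=3: → [55,66); WM=60
i=17 t=44 v=3: DROP (t<60-3); WM=60

[0,11)=2 [11,22)=4 [22,33)=1 [33,44)=2 [44,55)=3 [55,66)=2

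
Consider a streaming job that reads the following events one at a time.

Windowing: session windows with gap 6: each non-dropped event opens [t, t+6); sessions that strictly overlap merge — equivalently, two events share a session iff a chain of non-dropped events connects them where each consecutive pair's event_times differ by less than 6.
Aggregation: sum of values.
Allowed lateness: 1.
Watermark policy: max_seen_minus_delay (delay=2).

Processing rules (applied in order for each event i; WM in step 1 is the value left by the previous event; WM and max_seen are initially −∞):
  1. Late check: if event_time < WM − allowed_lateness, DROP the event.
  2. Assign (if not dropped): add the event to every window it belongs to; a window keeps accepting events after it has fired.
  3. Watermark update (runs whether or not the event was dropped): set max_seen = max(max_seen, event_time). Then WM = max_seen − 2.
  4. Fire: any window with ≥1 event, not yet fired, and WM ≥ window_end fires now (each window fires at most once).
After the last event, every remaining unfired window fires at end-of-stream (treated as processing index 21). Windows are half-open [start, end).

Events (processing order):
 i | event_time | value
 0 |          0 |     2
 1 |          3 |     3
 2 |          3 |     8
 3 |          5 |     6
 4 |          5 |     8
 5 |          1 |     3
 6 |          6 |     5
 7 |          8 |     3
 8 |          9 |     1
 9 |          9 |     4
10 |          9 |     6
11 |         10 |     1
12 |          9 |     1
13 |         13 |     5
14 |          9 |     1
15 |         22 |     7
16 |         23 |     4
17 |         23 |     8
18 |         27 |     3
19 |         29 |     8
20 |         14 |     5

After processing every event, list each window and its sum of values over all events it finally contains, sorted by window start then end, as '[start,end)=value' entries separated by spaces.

[0,19)=53 [22,35)=30

i=0 t=0 v=2: → [0,6); WM=-2
i=1 t=3 v=3: → [0,9); WM=1
i=2 t=3 v=8: → [0,9); WM=1
i=3 t=5 v=6: → [0,11); WM=3
i=4 t=5 v=8: → [0,11); WM=3
i=5 t=1 v=3: DROP (t<3-1); WM=3
i=6 t=6 v=5: → [0,12); WM=4
i=7 t=8 v=3: → [0,14); WM=6
i=8 t=9 v=1: → [0,15); WM=7
i=9 t=9 v=4: → [0,15); WM=7
i=10 t=9 v=6: → [0,15); WM=7
i=11 t=10 v=1: → [0,16); WM=8
i=12 t=9 v=1: → [0,16); WM=8
i=13 t=13 v=5: → [0,19); WM=11
i=14 t=9 v=1: DROP (t<11-1); WM=11
i=15 t=22 v=7: → [22,28); WM=20
i=16 t=23 v=4: → [22,29); WM=21
i=17 t=23 v=8: → [22,29); WM=21
i=18 t=27 v=3: → [22,33); WM=25
i=19 t=29 v=8: → [22,35); WM=27
i=20 t=14 v=5: DROP (t<27-1); WM=27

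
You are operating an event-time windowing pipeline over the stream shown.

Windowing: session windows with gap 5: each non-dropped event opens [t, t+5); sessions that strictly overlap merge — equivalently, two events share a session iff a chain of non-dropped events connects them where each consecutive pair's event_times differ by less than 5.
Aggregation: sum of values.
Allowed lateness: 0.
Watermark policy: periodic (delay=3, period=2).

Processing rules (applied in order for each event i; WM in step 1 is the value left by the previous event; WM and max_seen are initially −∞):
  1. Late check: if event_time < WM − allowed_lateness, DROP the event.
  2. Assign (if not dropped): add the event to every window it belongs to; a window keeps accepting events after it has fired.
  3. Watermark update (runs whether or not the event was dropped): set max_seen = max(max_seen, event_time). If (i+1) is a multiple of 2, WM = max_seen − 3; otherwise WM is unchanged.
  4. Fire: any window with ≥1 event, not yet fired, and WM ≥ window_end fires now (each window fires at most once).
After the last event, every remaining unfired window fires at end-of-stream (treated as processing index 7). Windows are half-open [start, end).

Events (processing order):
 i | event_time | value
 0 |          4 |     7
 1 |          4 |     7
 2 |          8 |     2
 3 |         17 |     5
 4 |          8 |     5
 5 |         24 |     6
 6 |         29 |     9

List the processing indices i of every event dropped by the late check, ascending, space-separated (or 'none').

i=0 t=4 v=7: → [4,9); WM=−∞
i=1 t=4 v=7: → [4,9); WM=1
i=2 t=8 v=2: → [4,13); WM=1
i=3 t=17 v=5: → [17,22); WM=14
i=4 t=8 v=5: DROP (t<14-0); WM=14
i=5 t=24 v=6: → [24,29); WM=21
i=6 t=29 v=9: → [29,34); WM=21

4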